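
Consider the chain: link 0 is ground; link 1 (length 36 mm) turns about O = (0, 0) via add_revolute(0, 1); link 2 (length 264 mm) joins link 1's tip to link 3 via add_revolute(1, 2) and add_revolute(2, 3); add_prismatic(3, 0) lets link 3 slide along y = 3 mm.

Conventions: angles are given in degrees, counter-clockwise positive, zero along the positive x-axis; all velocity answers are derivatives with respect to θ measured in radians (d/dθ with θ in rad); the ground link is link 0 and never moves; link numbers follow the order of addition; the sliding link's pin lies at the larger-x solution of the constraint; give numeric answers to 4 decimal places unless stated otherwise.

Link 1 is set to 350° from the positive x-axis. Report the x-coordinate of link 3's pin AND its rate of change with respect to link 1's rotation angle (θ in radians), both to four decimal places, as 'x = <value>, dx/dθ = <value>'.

geometry: r = 36 mm, L = 264 mm, e = 3 mm
crank pin P = (r cos θ, r sin θ) = (35.453079, -6.251334)
h = r sin θ − e = -6.251334 − 3 = -9.251334
x = r cos θ + √(L² − h²) = 35.453079 + 263.837853 = 299.290932
dx/dθ = −r sin θ − h·r cos θ/√(L² − h²) (θ in radians; h = -9.251334) = 7.494478

x = 299.2909, dx/dθ = 7.4945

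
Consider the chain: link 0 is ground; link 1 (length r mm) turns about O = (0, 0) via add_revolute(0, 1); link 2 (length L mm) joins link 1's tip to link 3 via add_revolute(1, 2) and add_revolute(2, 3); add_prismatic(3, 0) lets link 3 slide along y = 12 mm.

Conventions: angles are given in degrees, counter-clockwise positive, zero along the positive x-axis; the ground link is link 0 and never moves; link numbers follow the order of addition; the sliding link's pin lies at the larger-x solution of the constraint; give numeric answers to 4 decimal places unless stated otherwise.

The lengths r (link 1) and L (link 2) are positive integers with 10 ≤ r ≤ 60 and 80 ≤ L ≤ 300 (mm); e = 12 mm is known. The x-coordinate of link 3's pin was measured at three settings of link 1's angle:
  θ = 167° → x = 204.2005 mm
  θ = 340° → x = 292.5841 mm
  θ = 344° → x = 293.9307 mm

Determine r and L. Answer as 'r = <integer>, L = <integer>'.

constraint per measurement: (x − r cos θ)² + (r sin θ − e)² = L²
subtracting the θ₁ and θ₂ equations cancels the r² and L² terms:
r = (x₁² − x₂²) / (2[(x₁cos θ₁ + e sin θ₁) − (x₂cos θ₂ + e sin θ₂)]) = 47.0000 → r = 47
L² = (x₁ − r cos θ₁)² + (r sin θ₁ − e)² = 62499.9837 → L = 250.0000 → L = 250
check at θ₃=344°: x = 293.9307 (printed 293.9307) ✓

r = 47, L = 250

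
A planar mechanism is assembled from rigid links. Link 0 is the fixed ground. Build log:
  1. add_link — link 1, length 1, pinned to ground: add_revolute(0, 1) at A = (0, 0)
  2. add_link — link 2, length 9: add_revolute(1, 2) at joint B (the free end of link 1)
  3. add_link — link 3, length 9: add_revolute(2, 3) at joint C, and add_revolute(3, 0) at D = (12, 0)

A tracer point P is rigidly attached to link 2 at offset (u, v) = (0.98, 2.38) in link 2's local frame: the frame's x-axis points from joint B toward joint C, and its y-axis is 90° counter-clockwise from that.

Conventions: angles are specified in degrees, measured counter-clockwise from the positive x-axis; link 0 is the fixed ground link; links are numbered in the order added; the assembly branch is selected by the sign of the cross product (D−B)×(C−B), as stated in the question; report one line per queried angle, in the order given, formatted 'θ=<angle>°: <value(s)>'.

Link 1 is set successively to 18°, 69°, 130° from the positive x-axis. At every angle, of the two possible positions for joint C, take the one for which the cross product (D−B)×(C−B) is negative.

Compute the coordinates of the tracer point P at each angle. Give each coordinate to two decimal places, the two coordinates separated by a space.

A=(0,0), D=(12.00,0)
θ=18°: B = A + 1.00·(cos18°, sin18°) = (0.9511, 0.3090)
θ=18°: |BD| = 11.0533
θ=18°: circle(B,9.00) ∩ circle(D,9.00): a=5.5266, h=7.1033
θ=18°:   candidates: C₊=(6.6741,7.2550) cross=78.514; C₋=(6.2769,-6.9460) cross=-78.514
θ=18°:   branch - wants cross < 0 → take C=(6.2769,-6.9460) (cross=-78.514)
θ=18°: ex = (C−B)/|BC| = (0.5918,-0.8061); ey = (0.8061,0.5918)
θ=18°: P = B + 0.98·ex + 2.38·ey = (3.4495,0.9274)
θ=69°: B = A + 1.00·(cos69°, sin69°) = (0.3584, 0.9336)
θ=69°: |BD| = 11.6790
θ=69°: circle(B,9.00) ∩ circle(D,9.00): a=5.8395, h=6.8484
θ=69°:   candidates: C₊=(6.7266,7.2932) cross=79.982; C₋=(5.6317,-6.3597) cross=-79.982
θ=69°:   branch - wants cross < 0 → take C=(5.6317,-6.3597) (cross=-79.982)
θ=69°: ex = (C−B)/|BC| = (0.5859,-0.8104); ey = (0.8104,0.5859)
θ=69°: P = B + 0.98·ex + 2.38·ey = (2.8612,1.5339)
θ=130°: B = A + 1.00·(cos130°, sin130°) = (-0.6428, 0.7660)
θ=130°: |BD| = 12.6660
θ=130°: circle(B,9.00) ∩ circle(D,9.00): a=6.3330, h=6.3948
θ=130°:   candidates: C₊=(6.0654,6.7661) cross=80.996; C₋=(5.2918,-6.0001) cross=-80.996
θ=130°:   branch - wants cross < 0 → take C=(5.2918,-6.0001) (cross=-80.996)
θ=130°: ex = (C−B)/|BC| = (0.6594,-0.7518); ey = (0.7518,0.6594)
θ=130°: P = B + 0.98·ex + 2.38·ey = (1.7927,1.5987)

θ=18°: 3.45 0.93
θ=69°: 2.86 1.53
θ=130°: 1.79 1.60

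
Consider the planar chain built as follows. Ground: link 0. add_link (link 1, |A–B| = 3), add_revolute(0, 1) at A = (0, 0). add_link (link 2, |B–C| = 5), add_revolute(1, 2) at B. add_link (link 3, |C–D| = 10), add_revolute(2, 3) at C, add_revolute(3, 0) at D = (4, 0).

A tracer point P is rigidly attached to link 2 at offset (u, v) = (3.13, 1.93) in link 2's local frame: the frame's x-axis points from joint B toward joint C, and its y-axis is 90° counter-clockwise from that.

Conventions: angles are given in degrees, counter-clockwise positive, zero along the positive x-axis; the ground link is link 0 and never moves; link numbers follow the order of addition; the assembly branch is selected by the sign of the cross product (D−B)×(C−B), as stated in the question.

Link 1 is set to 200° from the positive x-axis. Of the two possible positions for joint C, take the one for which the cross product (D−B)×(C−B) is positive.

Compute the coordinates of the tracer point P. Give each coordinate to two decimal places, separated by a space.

A=(0,0), D=(4.00,0)
B = A + 3.00·(cos200°, sin200°) = (-2.8191, -1.0261)
|BD| = 6.8958
circle(B,5.00) ∩ circle(D,10.00): a=-1.9901, h=4.5869
  candidates: C₊=(-5.4696,3.2136) cross=31.630; C₋=(-4.1046,-5.8580) cross=-31.630
  branch + wants cross > 0 → take C=(-5.4696,3.2136) (cross=31.630)
ex = (C−B)/|BC| = (-0.5301,0.8479); ey = (-0.8479,-0.5301)
P = B + 3.13·ex + 1.93·ey = (-6.1148,0.6049)

-6.11 0.60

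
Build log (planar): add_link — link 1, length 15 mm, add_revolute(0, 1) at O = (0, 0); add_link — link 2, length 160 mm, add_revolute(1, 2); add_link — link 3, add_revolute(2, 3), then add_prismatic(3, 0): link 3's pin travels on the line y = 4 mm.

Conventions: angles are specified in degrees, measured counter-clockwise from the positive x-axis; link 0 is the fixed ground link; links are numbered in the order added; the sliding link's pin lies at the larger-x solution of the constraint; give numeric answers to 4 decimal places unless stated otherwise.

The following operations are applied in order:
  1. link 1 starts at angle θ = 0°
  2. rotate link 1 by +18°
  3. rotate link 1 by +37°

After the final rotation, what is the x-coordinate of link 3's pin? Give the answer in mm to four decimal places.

geometry: r = 15 mm, L = 160 mm, e = 4 mm; θ starts at 0°
rotate link 1 by +18°: θ ← 0° +18° = 18°
rotate link 1 by +37°: θ ← 18° +37° = 55°
crank pin P = (r cos θ, r sin θ) = (8.603647, 12.287281)
h = r sin θ − e = 12.287281 − 4 = 8.287281
x = r cos θ + √(L² − h²) = 8.603647 + 159.785234 = 168.388880

168.3889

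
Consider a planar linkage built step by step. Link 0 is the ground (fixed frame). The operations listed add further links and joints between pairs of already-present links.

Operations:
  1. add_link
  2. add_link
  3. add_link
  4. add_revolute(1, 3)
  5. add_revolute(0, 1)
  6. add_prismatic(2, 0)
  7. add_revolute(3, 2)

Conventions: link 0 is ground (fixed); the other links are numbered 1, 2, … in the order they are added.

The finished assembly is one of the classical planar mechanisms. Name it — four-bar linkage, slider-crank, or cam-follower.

links: 4 (incl. ground); joints: 3 revolute, 1 prismatic, 0 higher (cam) pair, forming one closed loop
4 links, 3 revolutes + 1 prismatic in one loop → slider-crank

slider-crank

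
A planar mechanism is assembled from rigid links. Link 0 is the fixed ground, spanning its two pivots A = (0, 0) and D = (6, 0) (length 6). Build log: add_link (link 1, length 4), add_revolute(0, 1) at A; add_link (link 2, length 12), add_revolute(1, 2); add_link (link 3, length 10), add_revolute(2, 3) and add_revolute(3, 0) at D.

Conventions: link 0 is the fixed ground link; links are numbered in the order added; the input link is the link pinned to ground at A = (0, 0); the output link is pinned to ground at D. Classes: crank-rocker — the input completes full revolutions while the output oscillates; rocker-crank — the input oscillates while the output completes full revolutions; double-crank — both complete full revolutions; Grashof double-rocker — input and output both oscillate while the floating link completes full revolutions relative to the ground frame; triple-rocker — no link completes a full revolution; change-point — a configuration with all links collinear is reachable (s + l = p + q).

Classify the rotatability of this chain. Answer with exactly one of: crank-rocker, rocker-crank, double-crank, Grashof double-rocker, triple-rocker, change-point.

lengths: ground=6, input=4, coupler=12, output=10
sorted: s=4 (shortest), l=12 (longest), p+q=16
s + l = 16 vs p + q = 16
s + l = p + q → change-point (collinear configuration reachable)

change-point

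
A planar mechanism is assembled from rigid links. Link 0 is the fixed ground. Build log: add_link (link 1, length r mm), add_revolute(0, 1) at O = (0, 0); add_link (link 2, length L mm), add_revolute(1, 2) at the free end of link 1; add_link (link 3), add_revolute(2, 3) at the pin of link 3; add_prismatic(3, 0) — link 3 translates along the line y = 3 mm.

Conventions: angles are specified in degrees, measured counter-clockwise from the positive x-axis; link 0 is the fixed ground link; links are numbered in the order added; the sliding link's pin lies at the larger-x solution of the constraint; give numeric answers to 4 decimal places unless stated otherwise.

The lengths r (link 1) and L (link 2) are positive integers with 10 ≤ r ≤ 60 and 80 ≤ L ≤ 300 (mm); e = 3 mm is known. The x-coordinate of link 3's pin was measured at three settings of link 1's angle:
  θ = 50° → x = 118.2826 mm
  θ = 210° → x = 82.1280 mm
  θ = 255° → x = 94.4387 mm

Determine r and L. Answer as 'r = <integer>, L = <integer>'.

constraint per measurement: (x − r cos θ)² + (r sin θ − e)² = L²
subtracting the θ₁ and θ₂ equations cancels the r² and L² terms:
r = (x₁² − x₂²) / (2[(x₁cos θ₁ + e sin θ₁) − (x₂cos θ₂ + e sin θ₂)]) = 24.0000 → r = 24
L² = (x₁ − r cos θ₁)² + (r sin θ₁ − e)² = 10815.9948 → L = 104.0000 → L = 104
check at θ₃=255°: x = 94.4387 (printed 94.4387) ✓

r = 24, L = 104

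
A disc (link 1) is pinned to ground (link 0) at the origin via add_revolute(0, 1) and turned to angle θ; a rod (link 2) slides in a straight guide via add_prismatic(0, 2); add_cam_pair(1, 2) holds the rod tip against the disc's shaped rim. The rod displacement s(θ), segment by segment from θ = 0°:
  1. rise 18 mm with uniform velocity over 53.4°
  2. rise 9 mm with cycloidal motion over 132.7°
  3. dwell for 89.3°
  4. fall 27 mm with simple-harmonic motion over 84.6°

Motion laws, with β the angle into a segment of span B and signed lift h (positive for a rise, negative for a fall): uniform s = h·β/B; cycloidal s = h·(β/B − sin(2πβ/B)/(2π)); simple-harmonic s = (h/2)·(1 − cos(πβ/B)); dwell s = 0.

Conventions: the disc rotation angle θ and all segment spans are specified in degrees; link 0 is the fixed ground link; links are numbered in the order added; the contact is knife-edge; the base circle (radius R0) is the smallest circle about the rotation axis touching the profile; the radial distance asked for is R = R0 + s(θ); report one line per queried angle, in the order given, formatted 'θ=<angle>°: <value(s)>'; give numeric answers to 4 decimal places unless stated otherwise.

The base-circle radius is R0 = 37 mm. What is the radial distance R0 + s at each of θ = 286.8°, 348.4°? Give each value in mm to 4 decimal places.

segment 1 (0° to 53.4°, uniform, h = 18) is passed completely: s = 0.0000 + (18) = 18.0000
segment 2 (53.4° to 186.1°, cycloidal, h = 9) is passed completely: s = 18.0000 + (9) = 27.0000
segment 3 (186.1° to 275.4°, dwell): s unchanged at 27.0000
θ = 286.8° falls in segment 4 (275.4° to 360°, simple-harmonic, h = -27): β = 286.8 − 275.4 = 11.4°, B = 84.6°; Δs = -27/2·(1 − cos(π·0.1348)) = -1.1917; s = 27.0000 − 1.1917 = 25.8083
θ = 348.4° falls in segment 4 (275.4° to 360°, simple-harmonic, h = -27): β = 348.4 − 275.4 = 73°, B = 84.6°; Δs = -27/2·(1 − cos(π·0.8629)) = -25.7667; s = 27.0000 − 25.7667 = 1.2333
θ=286.8°: R = R0 + s = 37 + 25.8083 = 62.8083
θ=348.4°: R = R0 + s = 37 + 1.2333 = 38.2333

θ=286.8°: 62.8083
θ=348.4°: 38.2333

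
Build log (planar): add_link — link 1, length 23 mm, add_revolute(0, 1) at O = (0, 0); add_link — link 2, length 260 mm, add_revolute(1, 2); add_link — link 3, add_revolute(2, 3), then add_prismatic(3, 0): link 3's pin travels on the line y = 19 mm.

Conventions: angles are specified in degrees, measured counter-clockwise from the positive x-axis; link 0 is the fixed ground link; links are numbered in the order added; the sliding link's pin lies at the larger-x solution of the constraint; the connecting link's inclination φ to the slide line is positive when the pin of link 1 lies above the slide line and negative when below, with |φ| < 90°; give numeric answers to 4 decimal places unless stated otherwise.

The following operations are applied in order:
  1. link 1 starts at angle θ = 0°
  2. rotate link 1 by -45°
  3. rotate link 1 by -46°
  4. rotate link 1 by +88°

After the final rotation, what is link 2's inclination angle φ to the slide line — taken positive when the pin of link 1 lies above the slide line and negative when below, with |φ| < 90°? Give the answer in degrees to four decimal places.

geometry: r = 23 mm, L = 260 mm, e = 19 mm; θ starts at 0°
rotate link 1 by -45°: θ ← 0° -45° = -45°
rotate link 1 by -46°: θ ← -45° -46° = -91°
rotate link 1 by +88°: θ ← -91° +88° = -3°
h = r sin θ − e = -1.203727 − 19 = -20.203727
sin φ = h / L = -20.203727 / 260 = -0.07770664
φ = arcsin(-0.07770664) = -4.456756°

-4.4568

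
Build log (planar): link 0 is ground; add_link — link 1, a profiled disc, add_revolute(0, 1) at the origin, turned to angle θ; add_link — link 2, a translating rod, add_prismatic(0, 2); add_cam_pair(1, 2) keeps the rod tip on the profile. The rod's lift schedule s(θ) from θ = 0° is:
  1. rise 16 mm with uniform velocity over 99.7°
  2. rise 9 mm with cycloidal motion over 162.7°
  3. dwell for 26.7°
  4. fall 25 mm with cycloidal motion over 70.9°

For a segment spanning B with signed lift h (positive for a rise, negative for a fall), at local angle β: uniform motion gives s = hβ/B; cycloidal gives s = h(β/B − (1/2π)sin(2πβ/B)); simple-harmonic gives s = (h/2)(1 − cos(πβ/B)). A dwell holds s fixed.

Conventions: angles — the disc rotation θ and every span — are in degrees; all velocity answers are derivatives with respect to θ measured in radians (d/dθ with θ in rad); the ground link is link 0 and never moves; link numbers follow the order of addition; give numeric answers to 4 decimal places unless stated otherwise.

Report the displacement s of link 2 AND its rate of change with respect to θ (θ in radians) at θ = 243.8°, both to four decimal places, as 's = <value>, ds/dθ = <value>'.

seg 1 [0°–99.7°] uniform, h=16: full span → s += 16 → s = 16.0000
seg 2 [99.7°–262.4°] cycloidal, h=9: θ=243.8° here. β=144.1, B=162.7. 9·(0.8857 − sin(2π·0.8857)/(2π)) = 8.9138 → s = 24.9138
velocity in seg [99.7°–262.4°] (cycloidal), θ in radians: β = 144.1° = 2.5150 rad, B = 162.7° = 2.8397 rad; ds/dθ = (h/B)(1 − cos(2πβ/B)) = (9/2.8397)(1 − cos(2π·0.8857)) = 0.783076 mm/rad

s = 24.9138, ds/dθ = 0.7831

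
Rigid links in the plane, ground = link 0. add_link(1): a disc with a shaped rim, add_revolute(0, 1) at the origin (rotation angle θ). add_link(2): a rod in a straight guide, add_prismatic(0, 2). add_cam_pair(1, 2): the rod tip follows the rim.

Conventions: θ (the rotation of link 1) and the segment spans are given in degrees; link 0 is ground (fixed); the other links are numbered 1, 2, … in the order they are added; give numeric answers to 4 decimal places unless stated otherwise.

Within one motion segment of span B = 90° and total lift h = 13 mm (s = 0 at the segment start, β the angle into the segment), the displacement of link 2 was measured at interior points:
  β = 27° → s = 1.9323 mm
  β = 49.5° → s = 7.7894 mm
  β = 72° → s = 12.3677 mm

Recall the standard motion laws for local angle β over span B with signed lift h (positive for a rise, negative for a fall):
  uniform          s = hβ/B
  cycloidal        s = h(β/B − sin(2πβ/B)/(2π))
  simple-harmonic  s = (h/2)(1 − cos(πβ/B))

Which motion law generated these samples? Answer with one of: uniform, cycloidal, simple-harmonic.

candidates at β/B = r: uniform s = h·r (linear in β); cycloidal s = h·(r − sin(2πr)/(2π)); simple-harmonic s = (h/2)(1 − cos(πr))
β=27°: printed 1.9323 | uniform 3.9000, cycloidal 1.9323, simple-harmonic 2.6794
β=49.5°: printed 7.7894 | uniform 7.1500, cycloidal 7.7894, simple-harmonic 7.5168
β=72°: printed 12.3677 | uniform 10.4000, cycloidal 12.3677, simple-harmonic 11.7586
only one law matches every sample → cycloidal

cycloidal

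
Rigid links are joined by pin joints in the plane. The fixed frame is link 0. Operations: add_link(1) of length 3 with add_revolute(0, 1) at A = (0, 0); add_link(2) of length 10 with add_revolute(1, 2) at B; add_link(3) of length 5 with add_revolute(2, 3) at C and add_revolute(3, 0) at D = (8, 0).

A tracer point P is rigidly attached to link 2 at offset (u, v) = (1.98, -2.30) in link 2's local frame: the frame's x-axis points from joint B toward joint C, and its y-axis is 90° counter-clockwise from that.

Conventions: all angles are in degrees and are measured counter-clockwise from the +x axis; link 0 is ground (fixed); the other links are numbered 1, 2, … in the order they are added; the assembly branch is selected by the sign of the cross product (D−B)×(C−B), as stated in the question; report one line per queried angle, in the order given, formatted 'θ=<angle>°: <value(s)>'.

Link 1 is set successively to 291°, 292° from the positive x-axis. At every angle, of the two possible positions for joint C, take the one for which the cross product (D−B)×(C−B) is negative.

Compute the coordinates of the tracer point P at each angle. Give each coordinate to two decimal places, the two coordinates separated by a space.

A=(0,0), D=(8.00,0)
θ=291°: B = A + 3.00·(cos291°, sin291°) = (1.0751, -2.8007)
θ=291°: |BD| = 7.4698
θ=291°: circle(B,10.00) ∩ circle(D,5.00): a=8.7551, h=4.8320
θ=291°:   candidates: C₊=(7.3798,4.9614) cross=36.094; C₋=(11.0032,-3.9976) cross=-36.094
θ=291°:   branch - wants cross < 0 → take C=(11.0032,-3.9976) (cross=-36.094)
θ=291°: ex = (C−B)/|BC| = (0.9928,-0.1197); ey = (0.1197,0.9928)
θ=291°: P = B + 1.98·ex + -2.30·ey = (2.7656,-5.3212)
θ=292°: B = A + 3.00·(cos292°, sin292°) = (1.1238, -2.7816)
θ=292°: |BD| = 7.4175
θ=292°: circle(B,10.00) ∩ circle(D,5.00): a=8.7644, h=4.8152
θ=292°:   candidates: C₊=(7.4429,4.9689) cross=35.716; C₋=(11.0543,-3.9587) cross=-35.716
θ=292°:   branch - wants cross < 0 → take C=(11.0543,-3.9587) (cross=-35.716)
θ=292°: ex = (C−B)/|BC| = (0.9930,-0.1177); ey = (0.1177,0.9930)
θ=292°: P = B + 1.98·ex + -2.30·ey = (2.8193,-5.2986)

θ=291°: 2.77 -5.32
θ=292°: 2.82 -5.30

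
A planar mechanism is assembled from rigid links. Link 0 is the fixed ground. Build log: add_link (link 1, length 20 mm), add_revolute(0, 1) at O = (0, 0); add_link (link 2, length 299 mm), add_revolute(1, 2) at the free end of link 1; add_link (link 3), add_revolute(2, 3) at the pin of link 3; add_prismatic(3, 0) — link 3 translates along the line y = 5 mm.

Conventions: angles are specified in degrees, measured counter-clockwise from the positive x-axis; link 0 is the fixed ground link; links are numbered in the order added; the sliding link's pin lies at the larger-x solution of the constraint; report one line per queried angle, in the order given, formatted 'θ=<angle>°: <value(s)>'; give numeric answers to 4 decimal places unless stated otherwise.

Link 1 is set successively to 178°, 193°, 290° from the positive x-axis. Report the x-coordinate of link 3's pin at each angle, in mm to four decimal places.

geometry: r = 20 mm, L = 299 mm, e = 5 mm
θ=178°: crank pin P = (r cos θ, r sin θ) = (-19.987817, 0.697990)
θ=178°: h = r sin θ − e = 0.697990 − 5 = -4.302010
θ=178°: x = r cos θ + √(L² − h²) = -19.987817 + 298.969050 = 278.981233
θ=193°: crank pin P = (r cos θ, r sin θ) = (-19.487401, -4.499021)
θ=193°: h = r sin θ − e = -4.499021 − 5 = -9.499021
θ=193°: x = r cos θ + √(L² − h²) = -19.487401 + 298.849073 = 279.361672
θ=290°: crank pin P = (r cos θ, r sin θ) = (6.840403, -18.793852)
θ=290°: h = r sin θ − e = -18.793852 − 5 = -23.793852
θ=290°: x = r cos θ + √(L² − h²) = 6.840403 + 298.051762 = 304.892164

θ=178°: 278.9812
θ=193°: 279.3617
θ=290°: 304.8922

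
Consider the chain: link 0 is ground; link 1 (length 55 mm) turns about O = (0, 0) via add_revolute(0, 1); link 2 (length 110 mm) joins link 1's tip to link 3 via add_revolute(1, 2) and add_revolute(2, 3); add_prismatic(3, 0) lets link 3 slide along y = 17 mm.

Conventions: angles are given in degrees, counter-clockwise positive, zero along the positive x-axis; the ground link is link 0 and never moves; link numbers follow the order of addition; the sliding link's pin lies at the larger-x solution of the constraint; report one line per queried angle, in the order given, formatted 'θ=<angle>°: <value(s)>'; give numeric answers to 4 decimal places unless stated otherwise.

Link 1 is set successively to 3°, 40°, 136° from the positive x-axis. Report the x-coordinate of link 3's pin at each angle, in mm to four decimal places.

geometry: r = 55 mm, L = 110 mm, e = 17 mm
θ=3°: crank pin P = (r cos θ, r sin θ) = (54.924624, 2.878478)
θ=3°: h = r sin θ − e = 2.878478 − 17 = -14.121522
θ=3°: x = r cos θ + √(L² − h²) = 54.924624 + 109.089791 = 164.014416
θ=40°: crank pin P = (r cos θ, r sin θ) = (42.132444, 35.353319)
θ=40°: h = r sin θ − e = 35.353319 − 17 = 18.353319
θ=40°: x = r cos θ + √(L² − h²) = 42.132444 + 108.458083 = 150.590527
θ=136°: crank pin P = (r cos θ, r sin θ) = (-39.563689, 38.206210)
θ=136°: h = r sin θ − e = 38.206210 − 17 = 21.206210
θ=136°: x = r cos θ + √(L² − h²) = -39.563689 + 107.936540 = 68.372851

θ=3°: 164.0144
θ=40°: 150.5905
θ=136°: 68.3729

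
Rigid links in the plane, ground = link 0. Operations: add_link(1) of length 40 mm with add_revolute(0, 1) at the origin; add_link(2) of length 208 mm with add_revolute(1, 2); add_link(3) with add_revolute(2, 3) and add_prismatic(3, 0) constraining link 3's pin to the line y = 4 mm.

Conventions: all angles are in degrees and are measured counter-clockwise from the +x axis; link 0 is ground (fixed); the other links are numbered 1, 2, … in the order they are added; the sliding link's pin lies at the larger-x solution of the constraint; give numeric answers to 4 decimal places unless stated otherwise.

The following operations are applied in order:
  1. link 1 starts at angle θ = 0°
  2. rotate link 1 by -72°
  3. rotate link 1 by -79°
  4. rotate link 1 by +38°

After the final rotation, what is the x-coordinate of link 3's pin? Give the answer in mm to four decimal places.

geometry: r = 40 mm, L = 208 mm, e = 4 mm; θ starts at 0°
rotate link 1 by -72°: θ ← 0° -72° = -72°
rotate link 1 by -79°: θ ← -72° -79° = -151°
rotate link 1 by +38°: θ ← -151° +38° = -113°
crank pin P = (r cos θ, r sin θ) = (-15.629245, -36.820194)
h = r sin θ − e = -36.820194 − 4 = -40.820194
x = r cos θ + √(L² − h²) = -15.629245 + 203.955171 = 188.325926

188.3259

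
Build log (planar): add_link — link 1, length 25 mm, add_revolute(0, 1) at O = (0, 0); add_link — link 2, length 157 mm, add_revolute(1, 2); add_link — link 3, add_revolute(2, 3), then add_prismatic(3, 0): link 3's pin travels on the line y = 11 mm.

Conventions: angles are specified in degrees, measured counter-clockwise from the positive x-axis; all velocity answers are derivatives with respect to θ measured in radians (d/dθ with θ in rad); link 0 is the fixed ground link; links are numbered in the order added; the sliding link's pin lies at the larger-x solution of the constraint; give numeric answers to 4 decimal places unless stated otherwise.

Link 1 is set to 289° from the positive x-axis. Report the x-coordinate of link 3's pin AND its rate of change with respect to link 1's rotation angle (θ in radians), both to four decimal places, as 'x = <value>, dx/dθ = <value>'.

geometry: r = 25 mm, L = 157 mm, e = 11 mm
crank pin P = (r cos θ, r sin θ) = (8.139204, -23.637964)
h = r sin θ − e = -23.637964 − 11 = -34.637964
x = r cos θ + √(L² − h²) = 8.139204 + 153.131353 = 161.270557
dx/dθ = −r sin θ − h·r cos θ/√(L² − h²) (θ in radians; h = -34.637964) = 25.479034

x = 161.2706, dx/dθ = 25.4790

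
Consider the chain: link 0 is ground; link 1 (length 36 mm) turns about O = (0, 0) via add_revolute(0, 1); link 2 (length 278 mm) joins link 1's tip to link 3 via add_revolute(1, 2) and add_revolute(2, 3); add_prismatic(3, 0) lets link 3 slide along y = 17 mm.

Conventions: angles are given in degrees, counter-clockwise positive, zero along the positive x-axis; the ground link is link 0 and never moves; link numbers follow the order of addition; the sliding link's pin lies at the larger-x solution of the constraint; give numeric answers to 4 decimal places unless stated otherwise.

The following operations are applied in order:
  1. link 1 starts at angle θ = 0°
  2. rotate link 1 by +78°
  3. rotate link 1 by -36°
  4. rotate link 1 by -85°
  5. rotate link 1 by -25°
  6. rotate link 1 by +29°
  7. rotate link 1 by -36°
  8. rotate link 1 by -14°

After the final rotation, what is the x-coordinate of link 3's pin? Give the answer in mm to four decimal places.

geometry: r = 36 mm, L = 278 mm, e = 17 mm; θ starts at 0°
rotate link 1 by +78°: θ ← 0° +78° = 78°
rotate link 1 by -36°: θ ← 78° -36° = 42°
rotate link 1 by -85°: θ ← 42° -85° = -43°
rotate link 1 by -25°: θ ← -43° -25° = -68°
rotate link 1 by +29°: θ ← -68° +29° = -39°
rotate link 1 by -36°: θ ← -39° -36° = -75°
rotate link 1 by -14°: θ ← -75° -14° = -89°
crank pin P = (r cos θ, r sin θ) = (0.628287, -35.994517)
h = r sin θ − e = -35.994517 − 17 = -52.994517
x = r cos θ + √(L² − h²) = 0.628287 + 272.902146 = 273.530432

273.5304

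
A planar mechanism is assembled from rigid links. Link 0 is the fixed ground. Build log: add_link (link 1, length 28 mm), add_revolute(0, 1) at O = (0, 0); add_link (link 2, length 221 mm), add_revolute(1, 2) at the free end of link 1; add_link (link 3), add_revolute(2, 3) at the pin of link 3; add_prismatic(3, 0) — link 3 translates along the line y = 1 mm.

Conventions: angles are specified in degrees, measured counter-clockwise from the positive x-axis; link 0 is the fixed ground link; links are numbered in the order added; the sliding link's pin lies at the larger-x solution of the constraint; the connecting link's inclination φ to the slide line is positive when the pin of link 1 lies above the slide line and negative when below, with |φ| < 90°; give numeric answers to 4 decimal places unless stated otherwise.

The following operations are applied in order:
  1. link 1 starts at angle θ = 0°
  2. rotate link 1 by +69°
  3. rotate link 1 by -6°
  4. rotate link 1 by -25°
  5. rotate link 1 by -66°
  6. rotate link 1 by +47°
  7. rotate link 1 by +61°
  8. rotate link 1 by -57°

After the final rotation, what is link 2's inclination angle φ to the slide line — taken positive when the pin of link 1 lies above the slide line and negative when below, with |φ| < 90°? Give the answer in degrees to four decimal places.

geometry: r = 28 mm, L = 221 mm, e = 1 mm; θ starts at 0°
rotate link 1 by +69°: θ ← 0° +69° = 69°
rotate link 1 by -6°: θ ← 69° -6° = 63°
rotate link 1 by -25°: θ ← 63° -25° = 38°
rotate link 1 by -66°: θ ← 38° -66° = -28°
rotate link 1 by +47°: θ ← -28° +47° = 19°
rotate link 1 by +61°: θ ← 19° +61° = 80°
rotate link 1 by -57°: θ ← 80° -57° = 23°
h = r sin θ − e = 10.940472 − 1 = 9.940472
sin φ = h / L = 9.940472 / 221 = 0.04497951
φ = arcsin(0.04497951) = 2.578006°

2.5780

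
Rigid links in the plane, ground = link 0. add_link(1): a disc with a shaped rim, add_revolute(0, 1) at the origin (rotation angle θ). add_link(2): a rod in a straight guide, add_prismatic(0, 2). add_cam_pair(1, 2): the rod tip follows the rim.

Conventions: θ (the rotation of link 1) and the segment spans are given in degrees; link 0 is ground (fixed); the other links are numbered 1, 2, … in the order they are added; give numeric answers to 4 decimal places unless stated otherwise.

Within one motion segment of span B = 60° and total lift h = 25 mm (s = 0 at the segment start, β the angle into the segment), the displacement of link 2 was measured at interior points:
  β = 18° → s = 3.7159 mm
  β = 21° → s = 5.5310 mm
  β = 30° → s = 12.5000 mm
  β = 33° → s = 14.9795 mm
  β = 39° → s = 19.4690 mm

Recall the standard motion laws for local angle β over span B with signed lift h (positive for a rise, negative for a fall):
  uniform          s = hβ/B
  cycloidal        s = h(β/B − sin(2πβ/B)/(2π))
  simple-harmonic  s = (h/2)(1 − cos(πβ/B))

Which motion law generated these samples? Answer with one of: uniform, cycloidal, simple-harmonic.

candidates at β/B = r: uniform s = h·r (linear in β); cycloidal s = h·(r − sin(2πr)/(2π)); simple-harmonic s = (h/2)(1 − cos(πr))
β=18°: printed 3.7159 | uniform 7.5000, cycloidal 3.7159, simple-harmonic 5.1527
β=21°: printed 5.5310 | uniform 8.7500, cycloidal 5.5310, simple-harmonic 6.8251
β=30°: printed 12.5000 | uniform 12.5000, cycloidal 12.5000, simple-harmonic 12.5000
β=33°: printed 14.9795 | uniform 13.7500, cycloidal 14.9795, simple-harmonic 14.4554
β=39°: printed 19.4690 | uniform 16.2500, cycloidal 19.4690, simple-harmonic 18.1749
only one law matches every sample → cycloidal

cycloidal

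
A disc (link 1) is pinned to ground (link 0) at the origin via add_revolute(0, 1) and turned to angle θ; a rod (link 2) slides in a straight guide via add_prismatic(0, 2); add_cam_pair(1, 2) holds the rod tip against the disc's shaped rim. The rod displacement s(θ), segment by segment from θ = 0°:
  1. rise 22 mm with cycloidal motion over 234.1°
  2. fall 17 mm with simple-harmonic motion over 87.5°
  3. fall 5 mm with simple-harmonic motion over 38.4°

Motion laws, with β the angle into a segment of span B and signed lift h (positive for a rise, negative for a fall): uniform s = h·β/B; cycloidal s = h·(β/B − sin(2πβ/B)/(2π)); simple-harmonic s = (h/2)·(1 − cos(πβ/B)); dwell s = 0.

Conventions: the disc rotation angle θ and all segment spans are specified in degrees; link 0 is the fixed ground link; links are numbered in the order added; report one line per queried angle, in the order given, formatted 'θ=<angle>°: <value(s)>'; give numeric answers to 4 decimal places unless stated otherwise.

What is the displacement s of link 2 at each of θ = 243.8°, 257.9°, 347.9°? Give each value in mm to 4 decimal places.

segment 1 (0° to 234.1°, cycloidal, h = 22) is passed completely: s = 0.0000 + (22) = 22.0000
θ = 243.8° falls in segment 2 (234.1° to 321.6°, simple-harmonic, h = -17): β = 243.8 − 234.1 = 9.7°, B = 87.5°; Δs = -17/2·(1 − cos(π·0.1109)) = -0.5103; s = 22.0000 − 0.5103 = 21.4897
θ = 257.9° falls in segment 2 (234.1° to 321.6°, simple-harmonic, h = -17): β = 257.9 − 234.1 = 23.8°, B = 87.5°; Δs = -17/2·(1 − cos(π·0.2720)) = -2.9190; s = 22.0000 − 2.9190 = 19.0810
segment 2 (234.1° to 321.6°, simple-harmonic, h = -17) is passed completely: s = 22.0000 + (-17) = 5.0000
θ = 347.9° falls in segment 3 (321.6° to 360°, simple-harmonic, h = -5): β = 347.9 − 321.6 = 26.3°, B = 38.4°; Δs = -5/2·(1 − cos(π·0.6849)) = -3.8719; s = 5.0000 − 3.8719 = 1.1281

θ=243.8°: 21.4897
θ=257.9°: 19.0810
θ=347.9°: 1.1281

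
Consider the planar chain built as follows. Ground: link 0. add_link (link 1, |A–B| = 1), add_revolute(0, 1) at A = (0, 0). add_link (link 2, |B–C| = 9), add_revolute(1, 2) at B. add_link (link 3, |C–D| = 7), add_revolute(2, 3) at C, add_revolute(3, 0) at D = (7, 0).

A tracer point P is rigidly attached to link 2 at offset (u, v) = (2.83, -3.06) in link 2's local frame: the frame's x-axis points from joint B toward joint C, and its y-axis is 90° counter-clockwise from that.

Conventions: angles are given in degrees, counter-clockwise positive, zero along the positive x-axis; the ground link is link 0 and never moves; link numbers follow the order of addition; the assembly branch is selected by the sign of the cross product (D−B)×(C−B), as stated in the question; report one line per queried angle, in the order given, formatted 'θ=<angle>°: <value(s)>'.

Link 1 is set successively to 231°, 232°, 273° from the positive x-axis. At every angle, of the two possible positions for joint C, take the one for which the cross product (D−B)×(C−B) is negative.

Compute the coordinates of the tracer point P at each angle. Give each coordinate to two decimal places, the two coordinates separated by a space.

A=(0,0), D=(7.00,0)
θ=231°: B = A + 1.00·(cos231°, sin231°) = (-0.6293, -0.7771)
θ=231°: |BD| = 7.6688
θ=231°: circle(B,9.00) ∩ circle(D,7.00): a=5.9208, h=6.7782
θ=231°:   candidates: C₊=(4.5741,6.5662) cross=51.981; C₋=(5.9479,-6.9205) cross=-51.981
θ=231°:   branch - wants cross < 0 → take C=(5.9479,-6.9205) (cross=-51.981)
θ=231°: ex = (C−B)/|BC| = (0.7308,-0.6826); ey = (0.6826,0.7308)
θ=231°: P = B + 2.83·ex + -3.06·ey = (-0.6499,-4.9451)
θ=232°: B = A + 1.00·(cos232°, sin232°) = (-0.6157, -0.7880)
θ=232°: |BD| = 7.6563
θ=232°: circle(B,9.00) ∩ circle(D,7.00): a=5.9179, h=6.7807
θ=232°:   candidates: C₊=(4.5730,6.5658) cross=51.915; C₋=(5.9687,-6.9236) cross=-51.915
θ=232°:   branch - wants cross < 0 → take C=(5.9687,-6.9236) (cross=-51.915)
θ=232°: ex = (C−B)/|BC| = (0.7316,-0.6817); ey = (0.6817,0.7316)
θ=232°: P = B + 2.83·ex + -3.06·ey = (-0.6313,-4.9560)
θ=273°: B = A + 1.00·(cos273°, sin273°) = (0.0523, -0.9986)
θ=273°: |BD| = 7.0191
θ=273°: circle(B,9.00) ∩ circle(D,7.00): a=5.7890, h=6.8911
θ=273°:   candidates: C₊=(4.8021,6.6460) cross=48.369; C₋=(6.7629,-6.9960) cross=-48.369
θ=273°:   branch - wants cross < 0 → take C=(6.7629,-6.9960) (cross=-48.369)
θ=273°: ex = (C−B)/|BC| = (0.7456,-0.6664); ey = (0.6664,0.7456)
θ=273°: P = B + 2.83·ex + -3.06·ey = (0.1233,-5.1661)

θ=231°: -0.65 -4.95
θ=232°: -0.63 -4.96
θ=273°: 0.12 -5.17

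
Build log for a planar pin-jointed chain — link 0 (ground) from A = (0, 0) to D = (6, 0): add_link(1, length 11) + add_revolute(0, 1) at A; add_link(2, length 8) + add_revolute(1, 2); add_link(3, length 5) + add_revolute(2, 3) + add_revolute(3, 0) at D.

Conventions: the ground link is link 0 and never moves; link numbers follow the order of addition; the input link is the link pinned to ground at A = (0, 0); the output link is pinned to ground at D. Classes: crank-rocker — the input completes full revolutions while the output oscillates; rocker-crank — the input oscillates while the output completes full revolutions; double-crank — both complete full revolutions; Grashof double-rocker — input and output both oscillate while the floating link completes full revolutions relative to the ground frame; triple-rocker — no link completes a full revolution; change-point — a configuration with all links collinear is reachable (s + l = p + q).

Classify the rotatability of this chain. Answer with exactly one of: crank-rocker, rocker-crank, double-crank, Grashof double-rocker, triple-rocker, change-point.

lengths: ground=6, input=11, coupler=8, output=5
sorted: s=5 (shortest), l=11 (longest), p+q=14
s + l = 16 vs p + q = 14
s + l > p + q → non-Grashof → no link fully rotates → triple-rocker

triple-rocker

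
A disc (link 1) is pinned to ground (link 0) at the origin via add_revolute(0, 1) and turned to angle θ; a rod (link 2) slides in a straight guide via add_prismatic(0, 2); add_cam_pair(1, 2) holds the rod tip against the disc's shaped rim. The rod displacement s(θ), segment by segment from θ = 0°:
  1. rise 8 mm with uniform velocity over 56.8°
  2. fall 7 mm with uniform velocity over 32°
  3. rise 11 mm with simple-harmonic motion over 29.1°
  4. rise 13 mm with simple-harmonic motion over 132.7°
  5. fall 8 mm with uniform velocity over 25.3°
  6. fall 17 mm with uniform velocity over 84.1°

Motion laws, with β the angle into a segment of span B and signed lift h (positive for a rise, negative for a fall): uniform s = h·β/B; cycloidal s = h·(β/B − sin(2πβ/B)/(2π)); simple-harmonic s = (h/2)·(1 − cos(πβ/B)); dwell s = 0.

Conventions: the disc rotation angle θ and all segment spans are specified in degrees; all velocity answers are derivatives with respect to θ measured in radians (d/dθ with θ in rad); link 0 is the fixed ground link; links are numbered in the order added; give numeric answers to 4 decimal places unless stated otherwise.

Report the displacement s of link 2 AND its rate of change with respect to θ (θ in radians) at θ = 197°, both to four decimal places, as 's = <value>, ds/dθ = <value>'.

segment 1 (0° to 56.8°, uniform, h = 8) is passed completely: s = 0.0000 + (8) = 8.0000
segment 2 (56.8° to 88.8°, uniform, h = -7) is passed completely: s = 8.0000 + (-7) = 1.0000
segment 3 (88.8° to 117.9°, simple-harmonic, h = 11) is passed completely: s = 1.0000 + (11) = 12.0000
θ = 197° falls in segment 4 (117.9° to 250.6°, simple-harmonic, h = 13): β = 197 − 117.9 = 79.1°, B = 132.7°; Δs = 13/2·(1 − cos(π·0.5961)) = 8.4324; s = 12.0000 + 8.4324 = 20.4324
velocity in seg [117.9°–250.6°] (simple-harmonic), θ in radians: β = 79.1° = 1.3806 rad, B = 132.7° = 2.3161 rad; ds/dθ = (πh/(2B)) sin(πβ/B) = (π·13/(2·2.3161)) sin(π·0.5961) = 8.418256 mm/rad

s = 20.4324, ds/dθ = 8.4183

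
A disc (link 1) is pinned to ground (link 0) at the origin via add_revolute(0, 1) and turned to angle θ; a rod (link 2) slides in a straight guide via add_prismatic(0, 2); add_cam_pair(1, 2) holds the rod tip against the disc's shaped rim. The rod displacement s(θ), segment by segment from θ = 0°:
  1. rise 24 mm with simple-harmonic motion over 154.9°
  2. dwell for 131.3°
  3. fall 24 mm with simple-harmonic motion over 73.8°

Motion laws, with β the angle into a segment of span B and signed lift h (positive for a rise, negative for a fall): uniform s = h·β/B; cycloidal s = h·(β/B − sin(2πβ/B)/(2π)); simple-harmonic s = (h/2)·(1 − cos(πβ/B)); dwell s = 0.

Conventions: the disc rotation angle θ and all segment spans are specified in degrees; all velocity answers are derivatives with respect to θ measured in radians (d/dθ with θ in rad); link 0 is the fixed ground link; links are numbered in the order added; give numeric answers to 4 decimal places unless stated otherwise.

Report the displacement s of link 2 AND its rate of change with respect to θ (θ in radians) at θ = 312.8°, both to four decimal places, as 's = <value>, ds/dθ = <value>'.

segment 1 (0° to 154.9°, simple-harmonic, h = 24) is passed completely: s = 0.0000 + (24) = 24.0000
segment 2 (154.9° to 286.2°, dwell): s unchanged at 24.0000
θ = 312.8° falls in segment 3 (286.2° to 360°, simple-harmonic, h = -24): β = 312.8 − 286.2 = 26.6°, B = 73.8°; Δs = -24/2·(1 − cos(π·0.3604)) = -6.9054; s = 24.0000 − 6.9054 = 17.0946
velocity in seg [286.2°–360°] (simple-harmonic), θ in radians: β = 26.6° = 0.4643 rad, B = 73.8° = 1.2881 rad; ds/dθ = (πh/(2B)) sin(πβ/B) = (π·(-24)/(2·1.2881)) sin(π·0.3604) = -26.499694 mm/rad

s = 17.0946, ds/dθ = -26.4997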